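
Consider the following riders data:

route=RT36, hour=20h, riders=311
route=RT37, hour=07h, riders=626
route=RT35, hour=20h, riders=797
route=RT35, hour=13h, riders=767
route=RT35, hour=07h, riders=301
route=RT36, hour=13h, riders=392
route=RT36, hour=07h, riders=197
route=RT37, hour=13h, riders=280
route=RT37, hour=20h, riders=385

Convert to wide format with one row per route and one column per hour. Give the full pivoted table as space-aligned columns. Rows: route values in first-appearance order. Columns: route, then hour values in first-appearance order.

Columns: route plus the 3 distinct hour values (20h, 07h, 13h).
For example, row RT36 column 20h takes riders=311 from the long row (RT36, 20h).

route  20h  07h  13h
RT36   311  197  392
RT37   385  626  280
RT35   797  301  767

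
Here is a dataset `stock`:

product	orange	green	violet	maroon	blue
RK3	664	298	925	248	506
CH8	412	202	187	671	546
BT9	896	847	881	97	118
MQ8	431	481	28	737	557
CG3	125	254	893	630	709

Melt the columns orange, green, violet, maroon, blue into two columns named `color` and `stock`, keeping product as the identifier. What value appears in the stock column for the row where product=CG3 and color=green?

254

Unpivoting turns each (product, wide-column) pair into one long row.
The wide cell at row CG3, column green holds 254, so the long row (CG3, green) has stock=254.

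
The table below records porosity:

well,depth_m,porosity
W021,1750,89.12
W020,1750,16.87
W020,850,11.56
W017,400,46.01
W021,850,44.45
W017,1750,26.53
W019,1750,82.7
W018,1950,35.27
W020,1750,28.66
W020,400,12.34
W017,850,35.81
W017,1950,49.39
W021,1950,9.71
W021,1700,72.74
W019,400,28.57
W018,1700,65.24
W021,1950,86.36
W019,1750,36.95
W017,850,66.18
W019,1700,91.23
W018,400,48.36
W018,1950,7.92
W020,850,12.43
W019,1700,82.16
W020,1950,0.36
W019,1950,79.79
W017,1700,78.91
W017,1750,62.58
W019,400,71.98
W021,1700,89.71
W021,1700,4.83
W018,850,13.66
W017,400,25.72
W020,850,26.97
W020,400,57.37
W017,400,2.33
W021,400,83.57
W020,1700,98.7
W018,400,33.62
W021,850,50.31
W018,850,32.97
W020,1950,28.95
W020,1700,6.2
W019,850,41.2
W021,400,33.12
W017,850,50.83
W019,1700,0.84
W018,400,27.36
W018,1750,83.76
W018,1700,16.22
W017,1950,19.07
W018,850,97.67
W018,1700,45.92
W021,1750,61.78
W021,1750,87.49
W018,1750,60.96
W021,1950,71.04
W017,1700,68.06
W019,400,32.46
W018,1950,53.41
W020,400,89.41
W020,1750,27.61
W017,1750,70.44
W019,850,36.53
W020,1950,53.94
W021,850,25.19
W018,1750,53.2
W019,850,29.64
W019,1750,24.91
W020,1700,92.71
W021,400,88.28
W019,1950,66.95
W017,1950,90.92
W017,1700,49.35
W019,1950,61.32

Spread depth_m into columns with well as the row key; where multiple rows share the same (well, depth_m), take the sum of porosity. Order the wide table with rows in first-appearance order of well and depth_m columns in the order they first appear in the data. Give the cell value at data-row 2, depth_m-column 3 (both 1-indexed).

159.12

With rows in first-appearance order of well, row 2 is well=W020. depth_m columns in first-appearance order: 1750, 850, 400, 1950, 1700; column 3 is 400.
Long rows with well=W020, depth_m=400: 12.34 + 57.37 + 89.41 = 159.12.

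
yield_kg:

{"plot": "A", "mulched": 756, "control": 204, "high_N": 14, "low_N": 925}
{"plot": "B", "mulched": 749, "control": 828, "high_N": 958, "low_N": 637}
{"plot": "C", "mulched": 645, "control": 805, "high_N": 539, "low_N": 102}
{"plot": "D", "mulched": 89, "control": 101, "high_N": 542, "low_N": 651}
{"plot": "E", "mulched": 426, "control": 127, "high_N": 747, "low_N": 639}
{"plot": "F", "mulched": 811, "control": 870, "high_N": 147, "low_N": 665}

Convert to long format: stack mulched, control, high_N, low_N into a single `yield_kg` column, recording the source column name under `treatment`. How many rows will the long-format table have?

24

6 plot values × 4 melted columns = 24 rows.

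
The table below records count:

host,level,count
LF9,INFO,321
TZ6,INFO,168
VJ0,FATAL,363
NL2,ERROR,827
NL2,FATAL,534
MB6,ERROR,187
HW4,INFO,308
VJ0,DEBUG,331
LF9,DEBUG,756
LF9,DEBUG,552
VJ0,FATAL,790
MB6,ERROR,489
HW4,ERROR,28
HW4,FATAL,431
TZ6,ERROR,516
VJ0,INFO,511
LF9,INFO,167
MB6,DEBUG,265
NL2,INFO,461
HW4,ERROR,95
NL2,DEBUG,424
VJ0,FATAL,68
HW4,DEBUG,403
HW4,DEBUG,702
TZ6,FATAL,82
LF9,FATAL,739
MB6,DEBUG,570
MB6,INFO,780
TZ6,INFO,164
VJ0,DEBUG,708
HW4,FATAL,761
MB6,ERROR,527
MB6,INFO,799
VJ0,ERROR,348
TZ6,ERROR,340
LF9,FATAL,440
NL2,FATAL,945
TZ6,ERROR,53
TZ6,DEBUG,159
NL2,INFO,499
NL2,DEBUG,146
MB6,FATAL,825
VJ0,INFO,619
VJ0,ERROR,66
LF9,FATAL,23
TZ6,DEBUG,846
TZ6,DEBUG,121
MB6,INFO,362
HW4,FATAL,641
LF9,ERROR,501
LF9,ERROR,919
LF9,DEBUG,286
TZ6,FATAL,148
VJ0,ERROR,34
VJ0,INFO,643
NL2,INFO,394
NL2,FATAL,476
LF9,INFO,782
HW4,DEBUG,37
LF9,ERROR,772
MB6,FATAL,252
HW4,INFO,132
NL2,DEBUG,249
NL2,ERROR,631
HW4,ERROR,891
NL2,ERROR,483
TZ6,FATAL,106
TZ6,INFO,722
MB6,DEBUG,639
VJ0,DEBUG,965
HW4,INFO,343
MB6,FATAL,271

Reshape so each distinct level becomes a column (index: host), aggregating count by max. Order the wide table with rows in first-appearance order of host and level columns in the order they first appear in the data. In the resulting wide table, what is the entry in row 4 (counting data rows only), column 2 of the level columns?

With rows in first-appearance order of host, row 4 is host=NL2. level columns in first-appearance order: INFO, FATAL, ERROR, DEBUG; column 2 is FATAL.
Long rows with host=NL2, level=FATAL: max(534, 945, 476) = 945.

945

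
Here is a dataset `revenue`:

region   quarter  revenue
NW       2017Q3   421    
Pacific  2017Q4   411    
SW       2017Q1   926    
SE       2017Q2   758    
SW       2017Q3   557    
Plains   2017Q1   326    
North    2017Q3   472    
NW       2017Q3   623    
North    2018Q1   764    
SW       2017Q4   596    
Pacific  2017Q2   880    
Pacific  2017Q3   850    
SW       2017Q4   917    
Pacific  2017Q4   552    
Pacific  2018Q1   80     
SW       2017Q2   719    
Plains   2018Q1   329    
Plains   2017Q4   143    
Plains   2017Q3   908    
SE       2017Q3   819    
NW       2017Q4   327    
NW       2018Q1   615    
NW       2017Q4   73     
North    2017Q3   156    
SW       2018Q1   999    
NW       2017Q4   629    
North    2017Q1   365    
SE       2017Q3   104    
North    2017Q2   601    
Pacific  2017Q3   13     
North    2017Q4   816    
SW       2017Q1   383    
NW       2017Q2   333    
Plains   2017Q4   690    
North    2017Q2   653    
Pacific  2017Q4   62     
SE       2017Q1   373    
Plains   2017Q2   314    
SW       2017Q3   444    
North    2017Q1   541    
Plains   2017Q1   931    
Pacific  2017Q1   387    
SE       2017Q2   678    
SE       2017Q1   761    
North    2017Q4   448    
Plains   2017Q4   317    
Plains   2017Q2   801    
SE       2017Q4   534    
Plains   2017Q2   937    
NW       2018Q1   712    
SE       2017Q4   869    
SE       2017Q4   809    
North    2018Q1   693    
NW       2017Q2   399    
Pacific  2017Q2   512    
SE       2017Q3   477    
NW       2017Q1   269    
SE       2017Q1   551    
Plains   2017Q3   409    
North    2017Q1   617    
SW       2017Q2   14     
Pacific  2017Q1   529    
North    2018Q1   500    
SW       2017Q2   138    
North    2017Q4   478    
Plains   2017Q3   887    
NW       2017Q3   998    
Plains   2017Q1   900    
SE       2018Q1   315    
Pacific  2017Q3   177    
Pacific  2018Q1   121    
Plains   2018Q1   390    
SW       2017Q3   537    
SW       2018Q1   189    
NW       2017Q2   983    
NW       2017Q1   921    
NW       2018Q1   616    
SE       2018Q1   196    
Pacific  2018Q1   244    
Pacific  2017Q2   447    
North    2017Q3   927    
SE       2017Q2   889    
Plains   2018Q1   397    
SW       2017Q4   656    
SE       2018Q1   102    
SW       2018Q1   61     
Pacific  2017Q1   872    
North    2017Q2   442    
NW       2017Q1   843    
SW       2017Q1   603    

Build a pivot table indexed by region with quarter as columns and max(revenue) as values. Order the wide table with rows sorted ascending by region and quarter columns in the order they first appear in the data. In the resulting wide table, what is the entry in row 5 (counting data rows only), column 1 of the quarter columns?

With rows sorted ascending by region, row 5 is region=SE. quarter columns in first-appearance order: 2017Q3, 2017Q4, 2017Q1, 2017Q2, 2018Q1; column 1 is 2017Q3.
Long rows with region=SE, quarter=2017Q3: max(819, 104, 477) = 819.

819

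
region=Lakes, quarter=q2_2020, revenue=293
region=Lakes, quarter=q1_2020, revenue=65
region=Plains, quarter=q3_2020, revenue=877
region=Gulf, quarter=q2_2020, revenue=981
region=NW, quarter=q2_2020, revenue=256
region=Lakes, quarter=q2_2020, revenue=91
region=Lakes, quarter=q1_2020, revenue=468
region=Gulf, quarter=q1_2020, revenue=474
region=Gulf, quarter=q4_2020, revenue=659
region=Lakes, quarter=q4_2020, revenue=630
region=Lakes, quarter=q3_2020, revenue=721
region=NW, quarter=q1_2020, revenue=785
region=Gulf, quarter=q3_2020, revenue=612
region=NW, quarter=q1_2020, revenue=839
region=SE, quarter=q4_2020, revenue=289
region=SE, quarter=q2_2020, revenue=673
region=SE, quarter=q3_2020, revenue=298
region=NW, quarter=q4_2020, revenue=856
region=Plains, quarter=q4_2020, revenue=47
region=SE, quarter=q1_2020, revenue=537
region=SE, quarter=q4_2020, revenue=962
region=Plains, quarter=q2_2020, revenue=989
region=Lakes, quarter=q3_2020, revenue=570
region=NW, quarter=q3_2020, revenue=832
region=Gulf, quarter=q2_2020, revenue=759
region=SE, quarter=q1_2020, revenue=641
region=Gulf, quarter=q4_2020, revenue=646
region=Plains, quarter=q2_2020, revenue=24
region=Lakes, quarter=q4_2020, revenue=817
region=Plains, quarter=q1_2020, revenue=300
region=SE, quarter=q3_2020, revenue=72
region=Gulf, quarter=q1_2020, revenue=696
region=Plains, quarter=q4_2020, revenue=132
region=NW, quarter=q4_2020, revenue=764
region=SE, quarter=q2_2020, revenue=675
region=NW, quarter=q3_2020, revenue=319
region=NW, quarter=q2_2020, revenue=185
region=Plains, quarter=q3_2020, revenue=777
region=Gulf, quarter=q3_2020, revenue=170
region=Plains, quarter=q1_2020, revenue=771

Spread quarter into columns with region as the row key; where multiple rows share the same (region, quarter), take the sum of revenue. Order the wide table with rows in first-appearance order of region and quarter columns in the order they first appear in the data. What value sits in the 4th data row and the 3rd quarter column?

1151

With rows in first-appearance order of region, row 4 is region=NW. quarter columns in first-appearance order: q2_2020, q1_2020, q3_2020, q4_2020; column 3 is q3_2020.
Long rows with region=NW, quarter=q3_2020: 832 + 319 = 1151.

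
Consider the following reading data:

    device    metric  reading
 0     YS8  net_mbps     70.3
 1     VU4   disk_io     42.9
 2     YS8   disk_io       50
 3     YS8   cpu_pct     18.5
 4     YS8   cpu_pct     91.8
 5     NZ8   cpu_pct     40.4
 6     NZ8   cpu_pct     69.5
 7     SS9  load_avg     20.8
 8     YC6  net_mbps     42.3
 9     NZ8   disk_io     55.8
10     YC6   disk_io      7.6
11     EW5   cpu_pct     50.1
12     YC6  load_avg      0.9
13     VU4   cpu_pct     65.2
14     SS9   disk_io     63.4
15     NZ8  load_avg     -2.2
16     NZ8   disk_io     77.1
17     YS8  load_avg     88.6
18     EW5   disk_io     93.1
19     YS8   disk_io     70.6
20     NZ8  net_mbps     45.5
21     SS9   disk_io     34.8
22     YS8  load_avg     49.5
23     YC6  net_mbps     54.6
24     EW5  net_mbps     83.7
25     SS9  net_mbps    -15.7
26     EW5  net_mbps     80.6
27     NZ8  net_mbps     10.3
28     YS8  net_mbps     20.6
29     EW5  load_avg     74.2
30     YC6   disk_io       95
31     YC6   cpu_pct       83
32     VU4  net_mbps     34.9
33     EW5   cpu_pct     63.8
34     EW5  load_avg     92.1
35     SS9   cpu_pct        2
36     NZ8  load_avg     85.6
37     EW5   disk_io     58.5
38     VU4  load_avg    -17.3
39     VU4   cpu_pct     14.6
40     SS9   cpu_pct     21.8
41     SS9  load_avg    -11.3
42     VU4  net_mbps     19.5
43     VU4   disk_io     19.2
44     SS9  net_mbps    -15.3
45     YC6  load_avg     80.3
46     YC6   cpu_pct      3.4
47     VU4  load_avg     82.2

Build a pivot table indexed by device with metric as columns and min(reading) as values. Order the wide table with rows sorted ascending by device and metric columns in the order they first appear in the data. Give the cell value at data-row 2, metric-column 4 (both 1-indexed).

-2.2

With rows sorted ascending by device, row 2 is device=NZ8. metric columns in first-appearance order: net_mbps, disk_io, cpu_pct, load_avg; column 4 is load_avg.
Long rows with device=NZ8, metric=load_avg: min(-2.2, 85.6) = -2.2.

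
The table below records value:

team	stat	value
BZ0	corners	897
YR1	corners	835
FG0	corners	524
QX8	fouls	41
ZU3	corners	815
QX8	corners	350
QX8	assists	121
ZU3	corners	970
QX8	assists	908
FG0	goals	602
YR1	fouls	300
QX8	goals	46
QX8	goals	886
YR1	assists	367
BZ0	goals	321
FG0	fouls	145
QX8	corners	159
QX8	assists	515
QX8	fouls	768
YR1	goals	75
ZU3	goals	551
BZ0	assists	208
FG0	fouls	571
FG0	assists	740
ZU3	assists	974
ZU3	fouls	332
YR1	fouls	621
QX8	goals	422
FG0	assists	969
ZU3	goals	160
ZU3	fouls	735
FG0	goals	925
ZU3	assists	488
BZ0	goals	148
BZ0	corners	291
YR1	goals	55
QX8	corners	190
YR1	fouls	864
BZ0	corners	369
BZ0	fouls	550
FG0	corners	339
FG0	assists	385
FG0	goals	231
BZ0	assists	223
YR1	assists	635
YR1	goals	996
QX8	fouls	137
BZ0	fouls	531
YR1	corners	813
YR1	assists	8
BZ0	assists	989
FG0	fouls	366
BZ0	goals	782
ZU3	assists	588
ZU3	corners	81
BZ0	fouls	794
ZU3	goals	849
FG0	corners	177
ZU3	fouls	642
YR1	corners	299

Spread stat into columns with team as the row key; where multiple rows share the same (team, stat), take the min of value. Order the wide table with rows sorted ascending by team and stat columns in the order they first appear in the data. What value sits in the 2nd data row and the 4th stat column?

With rows sorted ascending by team, row 2 is team=FG0. stat columns in first-appearance order: corners, fouls, assists, goals; column 4 is goals.
Long rows with team=FG0, stat=goals: min(602, 925, 231) = 231.

231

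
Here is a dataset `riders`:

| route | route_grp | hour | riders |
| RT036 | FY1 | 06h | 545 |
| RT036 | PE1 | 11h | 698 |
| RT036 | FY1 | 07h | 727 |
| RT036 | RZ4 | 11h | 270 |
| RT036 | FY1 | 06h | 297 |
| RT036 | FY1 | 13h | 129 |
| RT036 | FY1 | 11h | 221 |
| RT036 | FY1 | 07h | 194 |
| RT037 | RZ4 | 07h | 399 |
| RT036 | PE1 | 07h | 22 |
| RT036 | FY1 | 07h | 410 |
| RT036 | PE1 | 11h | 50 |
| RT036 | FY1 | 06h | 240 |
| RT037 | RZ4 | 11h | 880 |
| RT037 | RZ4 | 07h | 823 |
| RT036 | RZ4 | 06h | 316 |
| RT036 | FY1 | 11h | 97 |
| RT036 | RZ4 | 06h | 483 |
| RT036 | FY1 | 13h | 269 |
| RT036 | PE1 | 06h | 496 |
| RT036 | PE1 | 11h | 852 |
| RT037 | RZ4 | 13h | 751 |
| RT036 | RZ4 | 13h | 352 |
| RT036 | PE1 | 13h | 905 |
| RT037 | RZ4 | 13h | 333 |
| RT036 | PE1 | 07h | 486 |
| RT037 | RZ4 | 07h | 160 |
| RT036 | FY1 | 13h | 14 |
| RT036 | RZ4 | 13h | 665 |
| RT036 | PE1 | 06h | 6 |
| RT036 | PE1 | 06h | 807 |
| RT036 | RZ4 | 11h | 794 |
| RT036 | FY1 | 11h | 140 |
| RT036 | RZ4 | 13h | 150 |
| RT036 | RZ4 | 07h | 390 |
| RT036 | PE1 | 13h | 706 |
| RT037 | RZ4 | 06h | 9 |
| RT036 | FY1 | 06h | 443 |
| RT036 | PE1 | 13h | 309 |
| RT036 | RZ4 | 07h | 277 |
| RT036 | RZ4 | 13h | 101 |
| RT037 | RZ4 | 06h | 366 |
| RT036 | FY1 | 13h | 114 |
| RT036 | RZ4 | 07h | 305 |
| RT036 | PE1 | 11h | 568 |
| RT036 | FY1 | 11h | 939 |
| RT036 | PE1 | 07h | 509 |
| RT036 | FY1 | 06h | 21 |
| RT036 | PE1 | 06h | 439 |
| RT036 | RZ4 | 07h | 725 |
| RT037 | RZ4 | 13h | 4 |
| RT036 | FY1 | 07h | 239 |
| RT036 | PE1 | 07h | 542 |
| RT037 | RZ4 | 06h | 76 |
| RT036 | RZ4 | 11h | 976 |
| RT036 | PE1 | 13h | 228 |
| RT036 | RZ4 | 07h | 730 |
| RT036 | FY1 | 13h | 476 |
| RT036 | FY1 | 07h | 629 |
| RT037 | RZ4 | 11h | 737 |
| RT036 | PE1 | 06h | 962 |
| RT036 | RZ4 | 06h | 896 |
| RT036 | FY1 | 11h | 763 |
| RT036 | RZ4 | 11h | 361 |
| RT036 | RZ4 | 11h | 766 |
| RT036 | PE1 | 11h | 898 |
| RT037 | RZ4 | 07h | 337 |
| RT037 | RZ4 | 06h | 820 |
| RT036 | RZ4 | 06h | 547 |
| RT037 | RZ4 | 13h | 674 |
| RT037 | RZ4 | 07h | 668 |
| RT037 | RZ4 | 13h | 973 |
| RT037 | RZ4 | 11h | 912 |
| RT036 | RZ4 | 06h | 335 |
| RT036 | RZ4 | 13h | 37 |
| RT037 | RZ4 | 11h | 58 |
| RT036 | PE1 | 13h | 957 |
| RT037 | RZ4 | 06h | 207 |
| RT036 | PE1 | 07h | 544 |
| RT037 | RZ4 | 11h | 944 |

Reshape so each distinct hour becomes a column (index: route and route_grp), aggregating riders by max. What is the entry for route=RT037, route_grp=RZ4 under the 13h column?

Rows with route=RT037, route_grp=RZ4 and hour=13h: riders values are 751, 333, 4, 674, 973.
max(751, 333, 4, 674, 973) = 973.

973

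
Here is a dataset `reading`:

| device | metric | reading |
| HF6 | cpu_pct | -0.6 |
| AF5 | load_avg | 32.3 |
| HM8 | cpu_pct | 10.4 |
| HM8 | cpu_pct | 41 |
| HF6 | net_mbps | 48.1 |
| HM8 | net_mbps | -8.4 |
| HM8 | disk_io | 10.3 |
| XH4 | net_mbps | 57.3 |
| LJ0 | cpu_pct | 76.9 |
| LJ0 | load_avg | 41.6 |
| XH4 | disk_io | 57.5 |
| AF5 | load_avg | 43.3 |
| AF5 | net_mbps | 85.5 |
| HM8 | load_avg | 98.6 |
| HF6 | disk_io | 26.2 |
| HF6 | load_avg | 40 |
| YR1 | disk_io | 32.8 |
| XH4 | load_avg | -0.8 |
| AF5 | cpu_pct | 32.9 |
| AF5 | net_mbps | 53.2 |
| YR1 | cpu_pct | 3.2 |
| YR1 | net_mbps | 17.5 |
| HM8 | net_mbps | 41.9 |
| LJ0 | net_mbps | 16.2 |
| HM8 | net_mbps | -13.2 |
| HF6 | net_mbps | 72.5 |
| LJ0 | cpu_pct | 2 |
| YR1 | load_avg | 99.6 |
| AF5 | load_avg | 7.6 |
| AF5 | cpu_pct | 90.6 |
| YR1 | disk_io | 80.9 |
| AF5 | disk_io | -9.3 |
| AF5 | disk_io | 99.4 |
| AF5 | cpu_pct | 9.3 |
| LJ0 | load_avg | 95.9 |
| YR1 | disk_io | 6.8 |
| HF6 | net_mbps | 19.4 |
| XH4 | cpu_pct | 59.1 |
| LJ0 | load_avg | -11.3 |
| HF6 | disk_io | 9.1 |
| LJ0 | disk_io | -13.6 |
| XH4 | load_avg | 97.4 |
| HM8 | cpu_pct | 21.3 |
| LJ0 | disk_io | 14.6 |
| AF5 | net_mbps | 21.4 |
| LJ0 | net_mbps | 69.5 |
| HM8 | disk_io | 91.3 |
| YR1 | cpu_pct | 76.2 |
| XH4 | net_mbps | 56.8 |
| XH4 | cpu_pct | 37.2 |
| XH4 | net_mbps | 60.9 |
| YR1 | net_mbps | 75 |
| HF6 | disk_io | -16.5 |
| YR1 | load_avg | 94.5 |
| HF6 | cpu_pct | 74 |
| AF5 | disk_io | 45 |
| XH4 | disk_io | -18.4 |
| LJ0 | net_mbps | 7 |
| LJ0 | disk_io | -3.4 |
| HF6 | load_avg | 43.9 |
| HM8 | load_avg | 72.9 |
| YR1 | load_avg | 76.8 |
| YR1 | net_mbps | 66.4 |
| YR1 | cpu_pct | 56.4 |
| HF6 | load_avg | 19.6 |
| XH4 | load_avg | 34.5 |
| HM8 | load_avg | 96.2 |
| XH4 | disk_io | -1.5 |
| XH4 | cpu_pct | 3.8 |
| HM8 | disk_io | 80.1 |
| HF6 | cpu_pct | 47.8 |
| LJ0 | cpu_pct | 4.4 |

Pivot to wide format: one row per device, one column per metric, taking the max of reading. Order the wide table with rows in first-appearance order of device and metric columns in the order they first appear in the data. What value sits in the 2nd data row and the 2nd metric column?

43.3

With rows in first-appearance order of device, row 2 is device=AF5. metric columns in first-appearance order: cpu_pct, load_avg, net_mbps, disk_io; column 2 is load_avg.
Long rows with device=AF5, metric=load_avg: max(32.3, 43.3, 7.6) = 43.3.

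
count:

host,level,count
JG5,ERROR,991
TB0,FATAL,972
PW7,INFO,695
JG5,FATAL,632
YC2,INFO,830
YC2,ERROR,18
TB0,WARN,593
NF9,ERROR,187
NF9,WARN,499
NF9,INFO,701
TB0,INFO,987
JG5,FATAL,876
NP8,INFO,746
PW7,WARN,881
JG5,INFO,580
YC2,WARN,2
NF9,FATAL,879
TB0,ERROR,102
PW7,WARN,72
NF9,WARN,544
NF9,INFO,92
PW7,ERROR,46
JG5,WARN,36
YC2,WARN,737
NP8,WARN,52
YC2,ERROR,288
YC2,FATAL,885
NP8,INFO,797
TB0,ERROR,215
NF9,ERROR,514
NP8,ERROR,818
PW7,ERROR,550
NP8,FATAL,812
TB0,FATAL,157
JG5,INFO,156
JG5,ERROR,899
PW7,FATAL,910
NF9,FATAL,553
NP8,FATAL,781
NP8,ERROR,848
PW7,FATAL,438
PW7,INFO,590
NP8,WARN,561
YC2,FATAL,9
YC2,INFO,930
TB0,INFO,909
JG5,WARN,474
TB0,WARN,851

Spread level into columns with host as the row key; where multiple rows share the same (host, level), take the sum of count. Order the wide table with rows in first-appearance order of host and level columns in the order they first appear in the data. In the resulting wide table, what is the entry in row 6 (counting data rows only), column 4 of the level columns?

With rows in first-appearance order of host, row 6 is host=NP8. level columns in first-appearance order: ERROR, FATAL, INFO, WARN; column 4 is WARN.
Long rows with host=NP8, level=WARN: 52 + 561 = 613.

613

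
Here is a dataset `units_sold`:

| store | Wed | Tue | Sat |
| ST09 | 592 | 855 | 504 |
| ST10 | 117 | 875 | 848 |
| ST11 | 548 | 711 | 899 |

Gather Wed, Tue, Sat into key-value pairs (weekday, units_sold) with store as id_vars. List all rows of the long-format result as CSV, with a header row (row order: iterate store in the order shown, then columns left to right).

store,weekday,units_sold
ST09,Wed,592
ST09,Tue,855
ST09,Sat,504
ST10,Wed,117
ST10,Tue,875
ST10,Sat,848
ST11,Wed,548
ST11,Tue,711
ST11,Sat,899

Each (store, column) pair becomes one row: 3 × 3 = 9 rows.
For example, (ST09, Wed) → units_sold=592.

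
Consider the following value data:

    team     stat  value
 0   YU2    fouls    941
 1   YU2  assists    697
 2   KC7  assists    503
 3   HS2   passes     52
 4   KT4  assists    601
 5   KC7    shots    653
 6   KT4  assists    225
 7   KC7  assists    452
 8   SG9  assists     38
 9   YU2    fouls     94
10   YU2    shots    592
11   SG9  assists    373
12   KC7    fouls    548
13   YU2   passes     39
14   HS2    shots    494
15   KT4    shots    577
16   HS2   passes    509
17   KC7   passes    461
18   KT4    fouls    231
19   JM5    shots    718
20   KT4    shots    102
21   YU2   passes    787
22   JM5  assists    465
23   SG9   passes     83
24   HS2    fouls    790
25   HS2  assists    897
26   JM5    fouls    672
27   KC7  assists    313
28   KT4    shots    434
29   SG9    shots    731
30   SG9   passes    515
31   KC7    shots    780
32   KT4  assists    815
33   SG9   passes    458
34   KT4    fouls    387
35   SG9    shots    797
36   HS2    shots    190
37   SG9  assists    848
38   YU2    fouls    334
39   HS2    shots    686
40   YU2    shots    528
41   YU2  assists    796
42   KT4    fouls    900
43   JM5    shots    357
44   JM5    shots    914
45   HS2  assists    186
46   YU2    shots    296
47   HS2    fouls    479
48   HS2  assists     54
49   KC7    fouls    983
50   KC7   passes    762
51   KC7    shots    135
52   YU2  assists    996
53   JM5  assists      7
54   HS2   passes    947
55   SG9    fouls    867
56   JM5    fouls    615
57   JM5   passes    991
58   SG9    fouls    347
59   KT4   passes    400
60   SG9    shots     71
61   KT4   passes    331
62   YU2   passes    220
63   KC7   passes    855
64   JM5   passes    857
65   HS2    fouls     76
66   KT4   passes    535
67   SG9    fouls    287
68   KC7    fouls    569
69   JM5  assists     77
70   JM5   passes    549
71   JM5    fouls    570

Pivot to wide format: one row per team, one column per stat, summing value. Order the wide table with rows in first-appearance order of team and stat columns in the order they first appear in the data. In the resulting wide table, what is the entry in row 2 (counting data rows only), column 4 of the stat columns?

1568

With rows in first-appearance order of team, row 2 is team=KC7. stat columns in first-appearance order: fouls, assists, passes, shots; column 4 is shots.
Long rows with team=KC7, stat=shots: 653 + 780 + 135 = 1568.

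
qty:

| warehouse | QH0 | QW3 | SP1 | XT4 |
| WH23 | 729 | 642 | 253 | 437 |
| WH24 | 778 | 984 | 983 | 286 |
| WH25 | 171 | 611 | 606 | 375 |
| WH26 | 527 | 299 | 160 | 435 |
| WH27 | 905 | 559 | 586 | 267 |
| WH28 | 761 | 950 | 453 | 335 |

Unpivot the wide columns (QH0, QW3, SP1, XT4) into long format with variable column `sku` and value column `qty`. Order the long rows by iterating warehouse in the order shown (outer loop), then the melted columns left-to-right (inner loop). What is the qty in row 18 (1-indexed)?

24 rows total (6 × 4). Row 18: index ⌊(18-1)/4⌋ = 4 into warehouse → WH27; (18-1) mod 4 = 1 into the melted columns → QW3.
So row 18 is (WH27, QW3, 559); qty = 559.

559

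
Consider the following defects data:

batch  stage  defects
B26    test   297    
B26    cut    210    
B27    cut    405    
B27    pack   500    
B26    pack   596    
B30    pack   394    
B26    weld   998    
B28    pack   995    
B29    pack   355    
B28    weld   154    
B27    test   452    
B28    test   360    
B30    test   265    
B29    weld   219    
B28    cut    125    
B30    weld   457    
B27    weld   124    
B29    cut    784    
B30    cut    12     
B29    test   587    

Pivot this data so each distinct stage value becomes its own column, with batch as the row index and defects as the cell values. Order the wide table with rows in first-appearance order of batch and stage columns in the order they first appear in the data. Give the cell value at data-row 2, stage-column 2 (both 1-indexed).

With rows in first-appearance order of batch, row 2 is batch=B27. stage columns in first-appearance order: test, cut, pack, weld; column 2 is cut.
Long rows with batch=B27, stage=cut: defects = 405.

405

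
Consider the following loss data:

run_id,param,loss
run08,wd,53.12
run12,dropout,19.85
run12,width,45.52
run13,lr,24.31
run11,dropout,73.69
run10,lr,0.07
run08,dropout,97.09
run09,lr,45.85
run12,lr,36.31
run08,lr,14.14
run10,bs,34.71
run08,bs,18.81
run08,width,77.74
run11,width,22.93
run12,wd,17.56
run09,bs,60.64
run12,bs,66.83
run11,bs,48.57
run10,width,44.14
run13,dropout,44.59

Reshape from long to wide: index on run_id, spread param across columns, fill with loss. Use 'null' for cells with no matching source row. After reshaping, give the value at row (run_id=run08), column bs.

18.81

The long row with run_id=run08, param=bs has loss=18.81.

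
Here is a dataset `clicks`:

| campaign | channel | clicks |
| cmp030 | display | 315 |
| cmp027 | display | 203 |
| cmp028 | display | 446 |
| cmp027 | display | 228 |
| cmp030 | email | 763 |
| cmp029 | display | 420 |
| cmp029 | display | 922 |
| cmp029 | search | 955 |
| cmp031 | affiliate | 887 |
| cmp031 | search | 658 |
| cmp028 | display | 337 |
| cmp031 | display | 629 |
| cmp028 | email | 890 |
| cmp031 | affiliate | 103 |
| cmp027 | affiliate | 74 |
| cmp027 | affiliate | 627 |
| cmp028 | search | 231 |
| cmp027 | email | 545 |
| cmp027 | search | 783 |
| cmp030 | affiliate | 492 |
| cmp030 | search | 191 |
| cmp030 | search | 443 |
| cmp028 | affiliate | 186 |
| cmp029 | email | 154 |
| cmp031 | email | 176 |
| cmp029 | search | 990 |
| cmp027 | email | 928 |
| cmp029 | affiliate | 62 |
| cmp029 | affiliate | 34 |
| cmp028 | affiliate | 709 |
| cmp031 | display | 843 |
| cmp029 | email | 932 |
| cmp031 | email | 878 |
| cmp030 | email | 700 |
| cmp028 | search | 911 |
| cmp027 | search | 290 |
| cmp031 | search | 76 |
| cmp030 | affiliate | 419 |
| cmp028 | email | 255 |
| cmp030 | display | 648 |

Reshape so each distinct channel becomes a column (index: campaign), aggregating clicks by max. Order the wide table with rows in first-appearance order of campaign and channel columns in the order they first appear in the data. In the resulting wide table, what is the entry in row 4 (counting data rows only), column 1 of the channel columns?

922

With rows in first-appearance order of campaign, row 4 is campaign=cmp029. channel columns in first-appearance order: display, email, search, affiliate; column 1 is display.
Long rows with campaign=cmp029, channel=display: max(420, 922) = 922.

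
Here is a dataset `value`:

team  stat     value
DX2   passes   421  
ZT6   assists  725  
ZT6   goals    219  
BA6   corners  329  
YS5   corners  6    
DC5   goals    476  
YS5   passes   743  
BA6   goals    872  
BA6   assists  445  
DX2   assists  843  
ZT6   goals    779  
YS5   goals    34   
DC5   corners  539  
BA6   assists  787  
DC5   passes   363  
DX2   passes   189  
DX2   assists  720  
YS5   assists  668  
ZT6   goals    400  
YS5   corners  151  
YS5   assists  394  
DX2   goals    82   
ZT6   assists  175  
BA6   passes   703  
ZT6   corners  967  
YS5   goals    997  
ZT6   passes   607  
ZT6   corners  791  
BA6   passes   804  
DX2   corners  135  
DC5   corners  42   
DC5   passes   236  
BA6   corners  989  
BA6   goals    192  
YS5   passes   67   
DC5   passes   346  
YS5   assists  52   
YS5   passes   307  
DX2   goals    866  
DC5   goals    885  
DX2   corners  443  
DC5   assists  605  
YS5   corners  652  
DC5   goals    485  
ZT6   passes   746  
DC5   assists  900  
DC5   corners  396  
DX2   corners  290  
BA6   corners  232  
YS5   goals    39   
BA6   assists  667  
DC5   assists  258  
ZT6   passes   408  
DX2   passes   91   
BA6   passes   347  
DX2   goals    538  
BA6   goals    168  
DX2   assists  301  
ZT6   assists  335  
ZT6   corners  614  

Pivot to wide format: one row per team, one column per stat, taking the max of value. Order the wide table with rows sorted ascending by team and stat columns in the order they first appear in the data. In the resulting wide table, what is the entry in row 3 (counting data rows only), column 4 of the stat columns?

With rows sorted ascending by team, row 3 is team=DX2. stat columns in first-appearance order: passes, assists, goals, corners; column 4 is corners.
Long rows with team=DX2, stat=corners: max(135, 443, 290) = 443.

443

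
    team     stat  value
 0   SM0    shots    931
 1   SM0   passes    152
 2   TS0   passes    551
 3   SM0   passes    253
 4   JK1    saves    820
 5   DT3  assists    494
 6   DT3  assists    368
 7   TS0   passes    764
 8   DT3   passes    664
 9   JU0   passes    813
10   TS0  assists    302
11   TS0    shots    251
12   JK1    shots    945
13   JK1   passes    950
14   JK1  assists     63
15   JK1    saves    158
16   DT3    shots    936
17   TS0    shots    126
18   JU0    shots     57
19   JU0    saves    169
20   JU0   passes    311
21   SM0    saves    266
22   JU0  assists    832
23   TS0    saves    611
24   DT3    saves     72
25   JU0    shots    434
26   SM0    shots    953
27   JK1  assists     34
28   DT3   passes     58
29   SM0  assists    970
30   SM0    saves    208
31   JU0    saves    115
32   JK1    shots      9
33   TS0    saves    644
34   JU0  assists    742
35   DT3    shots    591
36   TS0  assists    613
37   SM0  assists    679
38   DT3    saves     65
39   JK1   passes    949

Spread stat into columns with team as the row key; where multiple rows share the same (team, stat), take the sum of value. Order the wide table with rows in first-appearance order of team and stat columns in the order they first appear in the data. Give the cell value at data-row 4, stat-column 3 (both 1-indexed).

137

With rows in first-appearance order of team, row 4 is team=DT3. stat columns in first-appearance order: shots, passes, saves, assists; column 3 is saves.
Long rows with team=DT3, stat=saves: 72 + 65 = 137.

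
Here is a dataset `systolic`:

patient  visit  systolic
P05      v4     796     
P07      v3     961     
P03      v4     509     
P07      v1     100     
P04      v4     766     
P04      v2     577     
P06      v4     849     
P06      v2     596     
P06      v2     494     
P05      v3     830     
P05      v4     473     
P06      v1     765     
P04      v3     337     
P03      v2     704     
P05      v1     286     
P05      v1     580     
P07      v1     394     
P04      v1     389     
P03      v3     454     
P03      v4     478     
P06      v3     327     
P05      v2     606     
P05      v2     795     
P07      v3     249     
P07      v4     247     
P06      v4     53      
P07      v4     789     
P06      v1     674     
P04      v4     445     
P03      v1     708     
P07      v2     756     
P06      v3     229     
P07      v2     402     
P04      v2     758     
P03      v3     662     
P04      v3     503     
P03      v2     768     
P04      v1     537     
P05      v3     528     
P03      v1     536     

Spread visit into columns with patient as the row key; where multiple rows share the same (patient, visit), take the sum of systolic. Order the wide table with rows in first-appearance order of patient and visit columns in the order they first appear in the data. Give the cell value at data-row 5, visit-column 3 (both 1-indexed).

With rows in first-appearance order of patient, row 5 is patient=P06. visit columns in first-appearance order: v4, v3, v1, v2; column 3 is v1.
Long rows with patient=P06, visit=v1: 765 + 674 = 1439.

1439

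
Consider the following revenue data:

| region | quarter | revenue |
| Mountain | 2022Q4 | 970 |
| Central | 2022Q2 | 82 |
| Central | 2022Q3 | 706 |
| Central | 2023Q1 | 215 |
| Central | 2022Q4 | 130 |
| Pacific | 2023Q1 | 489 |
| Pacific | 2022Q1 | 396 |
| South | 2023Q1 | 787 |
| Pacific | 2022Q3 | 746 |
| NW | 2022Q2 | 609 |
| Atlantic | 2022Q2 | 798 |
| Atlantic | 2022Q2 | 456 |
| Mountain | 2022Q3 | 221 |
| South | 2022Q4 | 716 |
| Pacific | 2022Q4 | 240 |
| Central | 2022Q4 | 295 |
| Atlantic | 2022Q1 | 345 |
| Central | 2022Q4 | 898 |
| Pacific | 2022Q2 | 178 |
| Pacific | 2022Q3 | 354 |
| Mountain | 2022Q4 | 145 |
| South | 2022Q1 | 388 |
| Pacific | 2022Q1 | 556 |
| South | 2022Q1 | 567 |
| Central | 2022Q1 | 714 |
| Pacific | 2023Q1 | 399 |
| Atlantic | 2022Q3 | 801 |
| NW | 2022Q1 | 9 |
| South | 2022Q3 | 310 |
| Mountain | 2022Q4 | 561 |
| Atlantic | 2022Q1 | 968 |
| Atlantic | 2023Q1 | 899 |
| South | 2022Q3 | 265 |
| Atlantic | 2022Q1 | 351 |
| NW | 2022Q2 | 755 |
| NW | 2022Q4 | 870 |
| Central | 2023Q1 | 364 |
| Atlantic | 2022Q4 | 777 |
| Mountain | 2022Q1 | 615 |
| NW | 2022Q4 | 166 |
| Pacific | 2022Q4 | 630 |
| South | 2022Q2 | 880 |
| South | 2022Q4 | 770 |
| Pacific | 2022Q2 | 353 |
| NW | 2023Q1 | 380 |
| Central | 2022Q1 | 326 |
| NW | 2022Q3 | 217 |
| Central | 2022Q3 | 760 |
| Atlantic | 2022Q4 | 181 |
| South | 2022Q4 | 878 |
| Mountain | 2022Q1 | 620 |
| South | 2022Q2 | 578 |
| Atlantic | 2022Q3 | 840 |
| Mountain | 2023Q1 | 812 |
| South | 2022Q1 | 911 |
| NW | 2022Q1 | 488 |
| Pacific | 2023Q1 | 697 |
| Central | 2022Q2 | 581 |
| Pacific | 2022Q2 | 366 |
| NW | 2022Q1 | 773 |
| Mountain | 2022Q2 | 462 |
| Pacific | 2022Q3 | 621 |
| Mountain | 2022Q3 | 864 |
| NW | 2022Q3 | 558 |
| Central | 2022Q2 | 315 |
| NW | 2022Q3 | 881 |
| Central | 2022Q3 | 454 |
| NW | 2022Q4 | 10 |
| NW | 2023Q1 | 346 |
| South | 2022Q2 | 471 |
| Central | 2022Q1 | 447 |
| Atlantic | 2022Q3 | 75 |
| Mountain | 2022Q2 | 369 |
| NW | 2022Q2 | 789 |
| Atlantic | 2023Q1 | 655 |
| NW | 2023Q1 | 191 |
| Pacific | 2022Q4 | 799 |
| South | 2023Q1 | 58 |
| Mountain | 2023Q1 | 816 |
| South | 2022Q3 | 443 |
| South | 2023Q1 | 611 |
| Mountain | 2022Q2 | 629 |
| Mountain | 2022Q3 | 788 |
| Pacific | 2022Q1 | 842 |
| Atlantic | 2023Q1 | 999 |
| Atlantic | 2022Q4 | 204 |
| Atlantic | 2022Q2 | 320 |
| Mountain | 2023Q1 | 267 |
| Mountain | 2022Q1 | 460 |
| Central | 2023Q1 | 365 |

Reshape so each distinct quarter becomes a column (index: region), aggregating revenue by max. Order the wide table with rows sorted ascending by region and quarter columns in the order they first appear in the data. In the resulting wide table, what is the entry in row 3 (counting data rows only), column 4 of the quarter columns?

816

With rows sorted ascending by region, row 3 is region=Mountain. quarter columns in first-appearance order: 2022Q4, 2022Q2, 2022Q3, 2023Q1, 2022Q1; column 4 is 2023Q1.
Long rows with region=Mountain, quarter=2023Q1: max(812, 816, 267) = 816.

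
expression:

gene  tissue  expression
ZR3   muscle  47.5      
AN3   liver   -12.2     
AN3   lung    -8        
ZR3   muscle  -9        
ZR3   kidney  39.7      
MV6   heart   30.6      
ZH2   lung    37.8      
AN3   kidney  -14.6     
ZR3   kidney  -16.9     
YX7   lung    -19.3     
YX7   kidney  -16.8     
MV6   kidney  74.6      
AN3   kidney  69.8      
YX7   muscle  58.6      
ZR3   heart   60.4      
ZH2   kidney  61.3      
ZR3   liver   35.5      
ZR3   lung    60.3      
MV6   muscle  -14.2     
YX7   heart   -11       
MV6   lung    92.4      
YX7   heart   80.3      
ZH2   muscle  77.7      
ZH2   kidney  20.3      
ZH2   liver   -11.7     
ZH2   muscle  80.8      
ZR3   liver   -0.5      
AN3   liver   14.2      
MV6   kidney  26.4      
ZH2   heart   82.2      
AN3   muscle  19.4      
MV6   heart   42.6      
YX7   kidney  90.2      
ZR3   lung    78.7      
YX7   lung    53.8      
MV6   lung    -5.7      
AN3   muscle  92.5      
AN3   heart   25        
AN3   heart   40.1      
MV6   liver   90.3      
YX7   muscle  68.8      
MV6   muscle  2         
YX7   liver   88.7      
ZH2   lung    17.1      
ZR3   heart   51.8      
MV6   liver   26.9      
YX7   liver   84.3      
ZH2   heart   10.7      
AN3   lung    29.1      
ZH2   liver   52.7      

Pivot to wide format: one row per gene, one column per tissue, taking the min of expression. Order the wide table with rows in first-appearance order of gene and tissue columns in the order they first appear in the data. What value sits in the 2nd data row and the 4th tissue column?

-14.6

With rows in first-appearance order of gene, row 2 is gene=AN3. tissue columns in first-appearance order: muscle, liver, lung, kidney, heart; column 4 is kidney.
Long rows with gene=AN3, tissue=kidney: min(-14.6, 69.8) = -14.6.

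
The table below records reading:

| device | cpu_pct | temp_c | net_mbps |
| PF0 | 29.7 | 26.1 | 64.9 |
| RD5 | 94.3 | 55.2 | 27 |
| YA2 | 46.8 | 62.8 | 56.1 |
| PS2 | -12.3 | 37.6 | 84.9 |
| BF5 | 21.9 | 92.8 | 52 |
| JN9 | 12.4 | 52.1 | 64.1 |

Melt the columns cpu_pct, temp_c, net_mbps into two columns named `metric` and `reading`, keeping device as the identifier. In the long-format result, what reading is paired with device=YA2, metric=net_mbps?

Unpivoting turns each (device, wide-column) pair into one long row.
The wide cell at row YA2, column net_mbps holds 56.1, so the long row (YA2, net_mbps) has reading=56.1.

56.1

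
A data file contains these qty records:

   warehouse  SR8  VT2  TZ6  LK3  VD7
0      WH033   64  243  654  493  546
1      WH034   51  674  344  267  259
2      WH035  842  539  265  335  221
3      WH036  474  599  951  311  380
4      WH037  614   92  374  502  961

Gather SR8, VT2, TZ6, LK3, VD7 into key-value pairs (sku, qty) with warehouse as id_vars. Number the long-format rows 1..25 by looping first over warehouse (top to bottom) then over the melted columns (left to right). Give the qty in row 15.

221

25 rows total (5 × 5). Row 15: index ⌊(15-1)/5⌋ = 2 into warehouse → WH035; (15-1) mod 5 = 4 into the melted columns → VD7.
So row 15 is (WH035, VD7, 221); qty = 221.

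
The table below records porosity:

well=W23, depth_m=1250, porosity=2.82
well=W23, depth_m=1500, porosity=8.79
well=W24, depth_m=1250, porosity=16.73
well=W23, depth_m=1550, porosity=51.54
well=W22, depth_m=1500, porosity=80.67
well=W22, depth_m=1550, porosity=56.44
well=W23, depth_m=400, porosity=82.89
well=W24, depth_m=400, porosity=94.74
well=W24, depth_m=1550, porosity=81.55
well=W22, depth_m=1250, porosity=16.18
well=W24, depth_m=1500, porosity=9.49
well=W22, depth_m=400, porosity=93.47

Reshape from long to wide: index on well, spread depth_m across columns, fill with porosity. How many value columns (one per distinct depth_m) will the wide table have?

4 distinct depth_m values: 400, 1250, 1500, 1550.

4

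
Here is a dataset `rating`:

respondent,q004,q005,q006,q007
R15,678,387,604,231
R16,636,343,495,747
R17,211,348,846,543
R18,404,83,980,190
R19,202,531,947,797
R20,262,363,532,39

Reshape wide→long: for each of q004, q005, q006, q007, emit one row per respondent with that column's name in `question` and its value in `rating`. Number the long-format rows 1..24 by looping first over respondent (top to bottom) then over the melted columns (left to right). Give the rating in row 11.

24 rows total (6 × 4). Row 11: index ⌊(11-1)/4⌋ = 2 into respondent → R17; (11-1) mod 4 = 2 into the melted columns → q006.
So row 11 is (R17, q006, 846); rating = 846.

846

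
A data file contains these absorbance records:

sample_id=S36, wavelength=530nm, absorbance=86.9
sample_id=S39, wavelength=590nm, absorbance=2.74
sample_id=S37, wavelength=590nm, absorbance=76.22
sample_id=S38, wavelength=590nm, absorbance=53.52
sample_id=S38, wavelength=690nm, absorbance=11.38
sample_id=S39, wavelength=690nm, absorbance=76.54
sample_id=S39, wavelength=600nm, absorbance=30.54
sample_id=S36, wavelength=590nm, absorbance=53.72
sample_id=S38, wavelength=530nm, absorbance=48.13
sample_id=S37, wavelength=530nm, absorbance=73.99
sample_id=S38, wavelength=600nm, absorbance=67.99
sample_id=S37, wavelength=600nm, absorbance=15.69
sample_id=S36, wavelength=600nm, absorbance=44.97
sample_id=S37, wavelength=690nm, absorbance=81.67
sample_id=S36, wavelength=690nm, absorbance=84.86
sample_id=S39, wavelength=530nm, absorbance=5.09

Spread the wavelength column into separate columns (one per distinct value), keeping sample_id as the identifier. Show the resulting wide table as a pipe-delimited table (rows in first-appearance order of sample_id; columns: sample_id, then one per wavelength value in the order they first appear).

Columns: sample_id plus the 4 distinct wavelength values (530nm, 590nm, 690nm, 600nm).
For example, row S36 column 530nm takes absorbance=86.9 from the long row (S36, 530nm).

| sample_id | 530nm | 590nm | 690nm | 600nm |
| S36 | 86.9 | 53.72 | 84.86 | 44.97 |
| S39 | 5.09 | 2.74 | 76.54 | 30.54 |
| S37 | 73.99 | 76.22 | 81.67 | 15.69 |
| S38 | 48.13 | 53.52 | 11.38 | 67.99 |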